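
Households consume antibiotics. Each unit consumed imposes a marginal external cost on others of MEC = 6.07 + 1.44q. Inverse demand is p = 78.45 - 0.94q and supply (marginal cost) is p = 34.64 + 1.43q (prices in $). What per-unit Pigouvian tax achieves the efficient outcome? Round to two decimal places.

Social marginal benefit = demand − MEC = 72.38 - 2.38q.
Set SMB = MC: 72.38 - 2.38q = 34.64 + 1.43q → q* = 9.9055.
The Pigouvian tax equals MEC at q*: 6.07 + 1.44×9.9055 = 20.3339.

tax = $20.33 per unit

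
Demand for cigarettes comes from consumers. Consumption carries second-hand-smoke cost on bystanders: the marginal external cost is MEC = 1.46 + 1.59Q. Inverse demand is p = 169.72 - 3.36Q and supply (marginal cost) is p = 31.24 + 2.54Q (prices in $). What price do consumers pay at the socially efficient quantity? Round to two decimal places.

P = $108.25

Social marginal benefit = demand − MEC = 168.26 - 4.95Q.
Set SMB = MC: 168.26 - 4.95Q = 31.24 + 2.54Q → Q* = 18.2937.
Consumer price on the demand curve at Q*: 169.72 − 3.36×18.2937 = 108.2532.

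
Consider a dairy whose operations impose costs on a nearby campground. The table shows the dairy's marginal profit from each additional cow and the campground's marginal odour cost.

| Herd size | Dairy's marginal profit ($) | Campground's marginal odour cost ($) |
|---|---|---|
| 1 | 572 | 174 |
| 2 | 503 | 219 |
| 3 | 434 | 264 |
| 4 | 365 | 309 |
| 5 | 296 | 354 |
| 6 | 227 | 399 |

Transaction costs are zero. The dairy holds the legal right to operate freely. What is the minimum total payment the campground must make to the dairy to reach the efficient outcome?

$523

Left alone the dairy would choose level 6 (marginal profit stays positive).
Efficient level: k* = 4 (marginal profit ≥ marginal odour cost through 4).
The campground must at least cover the dairy's forgone profit from cutting 6→4: 296 + 227 = 523.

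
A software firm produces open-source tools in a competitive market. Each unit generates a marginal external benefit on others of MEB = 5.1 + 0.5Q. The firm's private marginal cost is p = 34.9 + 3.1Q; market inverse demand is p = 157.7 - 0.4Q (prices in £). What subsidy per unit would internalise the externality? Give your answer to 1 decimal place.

subsidy = £26.4 per unit

Social marginal cost = private MC − MEB = 29.8 + 2.6Q.
Set SMC = demand: 29.8 + 2.6Q = 157.7 - 0.4Q → Q* = 42.6333.
The Pigouvian subsidy equals MEB at Q*: 5.1 + 0.5×42.6333 = 26.4167.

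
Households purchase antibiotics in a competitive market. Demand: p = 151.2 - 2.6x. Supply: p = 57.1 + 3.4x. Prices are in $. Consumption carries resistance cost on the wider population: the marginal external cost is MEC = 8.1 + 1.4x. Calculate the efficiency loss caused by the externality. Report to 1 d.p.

Market equilibrium (private): 57.1 + 3.4x = 151.2 - 2.6x → x_m = 15.6833.
Social marginal benefit = demand − MEC = 143.1 - 4.0x.
Set SMB = MC: 143.1 - 4.0x = 57.1 + 3.4x → x* = 11.6216.
Between x* and x_m the wedge MC − SMB runs linearly from 0 to MEC(x_m), so the loss is a triangle.
DWL = ½ × 4.0617 × 30.0567 = 61.0406.

DWL = $61.0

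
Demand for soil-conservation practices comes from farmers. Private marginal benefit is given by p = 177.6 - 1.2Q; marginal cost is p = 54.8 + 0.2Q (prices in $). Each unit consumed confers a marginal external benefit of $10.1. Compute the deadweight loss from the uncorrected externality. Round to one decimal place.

Market equilibrium (private): 54.8 + 0.2Q = 177.6 - 1.2Q → Q_m = 87.7143.
Social marginal benefit = demand + MEB = 187.7 - 1.2Q.
Set SMB = MC: 187.7 - 1.2Q = 54.8 + 0.2Q → Q* = 94.9286.
The welfare-loss triangle has base |Q_m − Q*| and height MEB(Q_m) (the vertical gap between SMB and MC is zero at Q* and MEB at Q_m).
DWL = ½ × 7.2143 × 10.1000 = 36.4322.

DWL = $36.4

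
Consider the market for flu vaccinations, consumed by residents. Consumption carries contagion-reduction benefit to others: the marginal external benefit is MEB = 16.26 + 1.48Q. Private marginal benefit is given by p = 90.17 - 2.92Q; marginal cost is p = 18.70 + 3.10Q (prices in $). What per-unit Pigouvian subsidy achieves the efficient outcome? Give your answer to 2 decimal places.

Social marginal benefit = demand + MEB = 106.43 - 1.44Q.
Set SMB = MC: 106.43 - 1.44Q = 18.70 + 3.10Q → Q* = 19.3238.
The Pigouvian subsidy equals MEB at Q*: 16.26 + 1.48×19.3238 = 44.8592.

subsidy = $44.86 per unit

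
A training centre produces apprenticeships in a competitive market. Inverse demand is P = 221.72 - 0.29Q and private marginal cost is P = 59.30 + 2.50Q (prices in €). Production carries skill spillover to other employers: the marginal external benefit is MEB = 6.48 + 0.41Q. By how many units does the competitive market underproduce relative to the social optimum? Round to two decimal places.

12.75 units

Market equilibrium (private): 59.30 + 2.50Q = 221.72 - 0.29Q → Q_m = 58.2151.
Social marginal cost = private MC − MEB = 52.82 + 2.09Q.
Set SMC = demand: 52.82 + 2.09Q = 221.72 - 0.29Q → Q* = 70.9664.
Gap = |58.2151 − 70.9664| = 12.7513.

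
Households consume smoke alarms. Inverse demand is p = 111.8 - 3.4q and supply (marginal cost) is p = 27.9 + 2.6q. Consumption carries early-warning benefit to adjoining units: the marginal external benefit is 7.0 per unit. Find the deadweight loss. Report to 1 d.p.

DWL = 4.1

Market equilibrium (private): 27.9 + 2.6q = 111.8 - 3.4q → q_m = 13.9833.
Social marginal benefit = demand + MEB = 118.8 - 3.4q.
Set SMB = MC: 118.8 - 3.4q = 27.9 + 2.6q → q* = 15.1500.
The welfare-loss triangle has base |q_m − q*| and height MEB(q_m) (the vertical gap between SMB and MC is zero at q* and MEB at q_m).
DWL = ½ × 1.1667 × 7.0000 = 4.0835.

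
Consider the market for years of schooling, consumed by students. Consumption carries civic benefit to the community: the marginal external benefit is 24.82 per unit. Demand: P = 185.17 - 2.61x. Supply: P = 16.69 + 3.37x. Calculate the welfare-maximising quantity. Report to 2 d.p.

Social marginal benefit = demand + MEB = 209.99 - 2.61x.
Set SMB = MC: 209.99 - 2.61x = 16.69 + 3.37x → x* = 32.3244.

x* = 32.32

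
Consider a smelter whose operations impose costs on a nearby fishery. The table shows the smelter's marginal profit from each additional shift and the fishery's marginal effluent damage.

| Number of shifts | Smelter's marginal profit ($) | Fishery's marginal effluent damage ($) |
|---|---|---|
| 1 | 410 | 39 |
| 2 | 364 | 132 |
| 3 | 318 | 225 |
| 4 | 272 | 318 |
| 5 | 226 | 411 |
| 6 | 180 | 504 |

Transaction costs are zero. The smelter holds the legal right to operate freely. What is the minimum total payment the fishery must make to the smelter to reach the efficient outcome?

Left alone the smelter would choose level 6 (marginal profit stays positive).
Efficient level: k* = 3 (marginal profit ≥ marginal effluent damage through 3).
The fishery must at least cover the smelter's forgone profit from cutting 6→3: 272 + 226 + 180 = 678.

$678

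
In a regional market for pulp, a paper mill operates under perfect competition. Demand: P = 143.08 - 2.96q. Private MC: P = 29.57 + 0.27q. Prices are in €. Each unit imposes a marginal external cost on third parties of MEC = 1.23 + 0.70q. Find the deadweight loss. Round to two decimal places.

DWL = €84.88

Market equilibrium (private): 29.57 + 0.27q = 143.08 - 2.96q → q_m = 35.1424.
Social marginal cost = private MC + MEC = 30.80 + 0.97q.
Set SMC = demand: 30.80 + 0.97q = 143.08 - 2.96q → q* = 28.5700.
The welfare-loss triangle has base |q_m − q*| and height MEC(q_m) (the vertical gap between SMC and demand is zero at q* and MEC at q_m).
DWL = ½ × 6.5724 × 25.8297 = 84.8816.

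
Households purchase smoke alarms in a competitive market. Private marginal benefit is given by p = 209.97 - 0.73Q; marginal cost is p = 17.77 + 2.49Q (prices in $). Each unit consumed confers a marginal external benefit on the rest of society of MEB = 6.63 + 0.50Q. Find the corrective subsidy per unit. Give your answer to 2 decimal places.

Social marginal benefit = demand + MEB = 216.60 - 0.23Q.
Set SMB = MC: 216.60 - 0.23Q = 17.77 + 2.49Q → Q* = 73.0993.
The Pigouvian subsidy equals MEB at Q*: 6.63 + 0.50×73.0993 = 43.1797.

subsidy = $43.18 per unit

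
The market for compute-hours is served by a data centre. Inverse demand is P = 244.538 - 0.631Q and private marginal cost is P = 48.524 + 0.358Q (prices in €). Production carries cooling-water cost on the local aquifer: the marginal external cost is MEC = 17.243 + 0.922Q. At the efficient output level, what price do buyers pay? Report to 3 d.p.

P = €185.509

Social marginal cost = private MC + MEC = 65.767 + 1.280Q.
Set SMC = demand: 65.767 + 1.280Q = 244.538 - 0.631Q → Q* = 93.5484.
Consumer price on the demand curve at Q*: 244.538 − 0.631×93.5484 = 185.5090.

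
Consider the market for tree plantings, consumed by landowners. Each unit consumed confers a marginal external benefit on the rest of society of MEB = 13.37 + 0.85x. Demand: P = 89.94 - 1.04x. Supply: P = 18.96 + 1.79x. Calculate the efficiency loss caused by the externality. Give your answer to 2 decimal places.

DWL = 303.87

Market equilibrium (private): 18.96 + 1.79x = 89.94 - 1.04x → x_m = 25.0813.
Social marginal benefit = demand + MEB = 103.31 - 0.19x.
Set SMB = MC: 103.31 - 0.19x = 18.96 + 1.79x → x* = 42.6010.
The welfare-loss triangle has base |x_m − x*| and height MEB(x_m) (the vertical gap between SMB and MC is zero at x* and MEB at x_m).
DWL = ½ × 17.5197 × 34.6891 = 303.8713.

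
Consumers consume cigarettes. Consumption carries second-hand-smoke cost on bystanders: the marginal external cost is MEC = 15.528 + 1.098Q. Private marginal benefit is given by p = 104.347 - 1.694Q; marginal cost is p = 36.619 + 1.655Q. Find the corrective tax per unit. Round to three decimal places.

Social marginal benefit = demand − MEC = 88.819 - 2.792Q.
Set SMB = MC: 88.819 - 2.792Q = 36.619 + 1.655Q → Q* = 11.7383.
The Pigouvian tax equals MEC at Q*: 15.528 + 1.098×11.7383 = 28.4167.

tax = 28.417 per unit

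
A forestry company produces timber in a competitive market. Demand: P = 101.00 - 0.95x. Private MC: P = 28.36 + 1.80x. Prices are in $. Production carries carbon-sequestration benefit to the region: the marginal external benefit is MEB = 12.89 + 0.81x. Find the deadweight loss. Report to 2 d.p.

DWL = $302.97

Market equilibrium (private): 28.36 + 1.80x = 101.00 - 0.95x → x_m = 26.4145.
Social marginal cost = private MC − MEB = 15.47 + 0.99x.
Set SMC = demand: 15.47 + 0.99x = 101.00 - 0.95x → x* = 44.0876.
The welfare-loss triangle has base |x_m − x*| and height MEB(x_m) (the vertical gap between SMC and demand is zero at x* and MEB at x_m).
DWL = ½ × 17.6731 × 34.2858 = 302.9682.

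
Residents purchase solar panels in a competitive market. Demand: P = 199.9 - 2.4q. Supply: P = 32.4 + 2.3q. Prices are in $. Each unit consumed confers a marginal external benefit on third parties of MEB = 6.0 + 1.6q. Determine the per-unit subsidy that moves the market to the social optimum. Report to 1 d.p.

Social marginal benefit = demand + MEB = 205.9 - 0.8q.
Set SMB = MC: 205.9 - 0.8q = 32.4 + 2.3q → q* = 55.9677.
The Pigouvian subsidy equals MEB at q*: 6.0 + 1.6×55.9677 = 95.5483.

subsidy = $95.5 per unit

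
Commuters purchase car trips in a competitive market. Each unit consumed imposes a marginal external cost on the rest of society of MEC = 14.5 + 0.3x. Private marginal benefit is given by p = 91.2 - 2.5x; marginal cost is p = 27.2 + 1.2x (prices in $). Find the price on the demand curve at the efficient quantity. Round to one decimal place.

P = $60.3

Social marginal benefit = demand − MEC = 76.7 - 2.8x.
Set SMB = MC: 76.7 - 2.8x = 27.2 + 1.2x → x* = 12.3750.
Consumer price on the demand curve at x*: 91.2 − 2.5×12.3750 = 60.2625.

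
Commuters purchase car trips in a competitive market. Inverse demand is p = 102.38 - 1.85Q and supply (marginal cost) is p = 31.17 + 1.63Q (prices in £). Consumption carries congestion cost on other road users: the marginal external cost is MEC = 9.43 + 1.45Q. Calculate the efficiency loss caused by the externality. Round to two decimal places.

DWL = £155.06

Market equilibrium (private): 31.17 + 1.63Q = 102.38 - 1.85Q → Q_m = 20.4626.
Social marginal benefit = demand − MEC = 92.95 - 3.30Q.
Set SMB = MC: 92.95 - 3.30Q = 31.17 + 1.63Q → Q* = 12.5314.
The loss is the area between SMB and MC from Q* to Q_m; with linear curves that's a triangle of height MEC(Q_m).
DWL = ½ × 7.9312 × 39.1008 = 155.0581.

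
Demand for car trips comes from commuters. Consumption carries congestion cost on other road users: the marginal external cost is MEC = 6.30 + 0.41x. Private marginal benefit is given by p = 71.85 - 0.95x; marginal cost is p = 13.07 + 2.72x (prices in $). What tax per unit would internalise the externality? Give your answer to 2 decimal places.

tax = $11.57 per unit

Social marginal benefit = demand − MEC = 65.55 - 1.36x.
Set SMB = MC: 65.55 - 1.36x = 13.07 + 2.72x → x* = 12.8627.
The Pigouvian tax equals MEC at x*: 6.30 + 0.41×12.8627 = 11.5737.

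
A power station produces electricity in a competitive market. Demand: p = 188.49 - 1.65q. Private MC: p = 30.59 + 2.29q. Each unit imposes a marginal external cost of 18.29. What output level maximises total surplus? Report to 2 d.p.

Social marginal cost = private MC + MEC = 48.88 + 2.29q.
Set SMC = demand: 48.88 + 2.29q = 188.49 - 1.65q → q* = 35.4340.

q* = 35.43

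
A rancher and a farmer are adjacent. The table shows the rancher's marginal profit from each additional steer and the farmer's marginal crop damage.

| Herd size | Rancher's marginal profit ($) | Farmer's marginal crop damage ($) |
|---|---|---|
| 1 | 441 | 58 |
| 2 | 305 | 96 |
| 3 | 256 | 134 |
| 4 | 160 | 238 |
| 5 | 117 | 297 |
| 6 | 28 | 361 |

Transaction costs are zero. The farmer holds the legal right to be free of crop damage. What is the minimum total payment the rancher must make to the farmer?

Efficient level: marginal profit ≥ marginal crop damage through level 3, so k* = 3.
With the farmer holding the right, the rancher must at least compensate total damage at k*: 58 + 96 + 134 = 288.

$288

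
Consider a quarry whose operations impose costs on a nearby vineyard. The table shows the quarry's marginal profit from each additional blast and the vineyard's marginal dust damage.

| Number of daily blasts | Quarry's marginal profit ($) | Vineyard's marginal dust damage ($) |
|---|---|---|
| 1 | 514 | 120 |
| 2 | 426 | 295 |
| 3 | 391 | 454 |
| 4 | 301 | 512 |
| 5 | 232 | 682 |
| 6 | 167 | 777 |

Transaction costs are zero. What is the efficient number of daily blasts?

2

Bargaining reaches the level where marginal profit last exceeds marginal dust damage.
That holds through level 2 (426 ≥ 295) but not at 3 (391 < 454).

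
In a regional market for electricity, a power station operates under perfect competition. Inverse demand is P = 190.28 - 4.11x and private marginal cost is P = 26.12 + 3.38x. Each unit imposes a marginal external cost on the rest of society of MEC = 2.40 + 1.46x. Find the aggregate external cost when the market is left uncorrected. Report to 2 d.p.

403.27

Market equilibrium (private): 26.12 + 3.38x = 190.28 - 4.11x → x_m = 21.9172.
Total external cost = ∫₀^{x_m} (2.40 + 1.46x) dx = 2.40×21.9172 + ½×1.46×21.9172² = 403.2667.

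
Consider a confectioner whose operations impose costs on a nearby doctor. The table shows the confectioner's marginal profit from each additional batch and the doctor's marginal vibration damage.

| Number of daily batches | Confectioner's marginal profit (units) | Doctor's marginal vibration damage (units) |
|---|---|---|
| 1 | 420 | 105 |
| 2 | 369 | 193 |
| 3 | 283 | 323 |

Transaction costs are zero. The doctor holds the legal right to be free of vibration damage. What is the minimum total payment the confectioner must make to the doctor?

Efficient level: marginal profit ≥ marginal vibration damage through level 2, so k* = 2.
With the doctor holding the right, the confectioner must at least compensate total damage at k*: 105 + 193 = 298.

298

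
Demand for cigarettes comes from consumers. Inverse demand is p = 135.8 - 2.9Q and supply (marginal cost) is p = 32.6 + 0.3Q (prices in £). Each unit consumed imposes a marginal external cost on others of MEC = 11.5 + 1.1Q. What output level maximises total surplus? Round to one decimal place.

Social marginal benefit = demand − MEC = 124.3 - 4.0Q.
Set SMB = MC: 124.3 - 4.0Q = 32.6 + 0.3Q → Q* = 21.3256.

Q* = 21.3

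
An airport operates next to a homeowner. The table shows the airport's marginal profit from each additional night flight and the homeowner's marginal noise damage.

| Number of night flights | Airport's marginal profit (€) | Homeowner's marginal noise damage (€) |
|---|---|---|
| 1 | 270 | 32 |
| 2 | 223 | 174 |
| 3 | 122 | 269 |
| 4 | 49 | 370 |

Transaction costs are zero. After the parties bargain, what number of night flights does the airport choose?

2

Bargaining reaches the level where marginal profit last exceeds marginal noise damage.
That holds through level 2 (223 ≥ 174) but not at 3 (122 < 269).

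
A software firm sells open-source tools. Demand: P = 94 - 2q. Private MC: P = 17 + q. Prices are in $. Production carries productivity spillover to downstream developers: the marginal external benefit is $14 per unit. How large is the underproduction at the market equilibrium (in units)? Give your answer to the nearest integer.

Market equilibrium (private): 17 + q = 94 - 2q → q_m = 25.6667.
Social marginal cost = private MC − MEB = 3 + q.
Set SMC = demand: 3 + q = 94 - 2q → q* = 30.3333.
Gap = |25.6667 − 30.3333| = 4.6666.

5 units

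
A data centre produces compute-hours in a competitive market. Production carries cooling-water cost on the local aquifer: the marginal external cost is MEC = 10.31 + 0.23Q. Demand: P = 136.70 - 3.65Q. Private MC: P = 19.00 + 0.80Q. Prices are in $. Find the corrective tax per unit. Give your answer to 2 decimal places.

tax = $15.59 per unit

Social marginal cost = private MC + MEC = 29.31 + 1.03Q.
Set SMC = demand: 29.31 + 1.03Q = 136.70 - 3.65Q → Q* = 22.9466.
The Pigouvian tax equals MEC at Q*: 10.31 + 0.23×22.9466 = 15.5877.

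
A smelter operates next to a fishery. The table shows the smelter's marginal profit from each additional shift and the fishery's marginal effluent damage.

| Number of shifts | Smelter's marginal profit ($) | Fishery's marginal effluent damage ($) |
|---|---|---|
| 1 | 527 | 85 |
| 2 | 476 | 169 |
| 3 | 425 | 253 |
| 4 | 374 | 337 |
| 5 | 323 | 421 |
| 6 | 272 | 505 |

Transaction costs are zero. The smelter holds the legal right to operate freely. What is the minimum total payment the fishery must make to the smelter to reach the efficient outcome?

$595

Left alone the smelter would choose level 6 (marginal profit stays positive).
Efficient level: k* = 4 (marginal profit ≥ marginal effluent damage through 4).
The fishery must at least cover the smelter's forgone profit from cutting 6→4: 323 + 272 = 595.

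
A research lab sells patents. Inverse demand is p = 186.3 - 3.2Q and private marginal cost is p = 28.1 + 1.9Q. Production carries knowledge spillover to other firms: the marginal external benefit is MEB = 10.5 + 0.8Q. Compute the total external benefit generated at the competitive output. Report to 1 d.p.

Market equilibrium (private): 28.1 + 1.9Q = 186.3 - 3.2Q → Q_m = 31.0196.
Total external benefit = ∫₀^{Q_m} (10.5 + 0.8Q) dQ = 10.5×31.0196 + ½×0.8×31.0196² = 710.5920.

710.6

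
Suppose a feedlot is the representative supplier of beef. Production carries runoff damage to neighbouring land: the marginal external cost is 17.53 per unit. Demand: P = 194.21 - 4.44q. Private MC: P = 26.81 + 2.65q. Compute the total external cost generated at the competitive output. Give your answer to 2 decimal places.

413.90

Market equilibrium (private): 26.81 + 2.65q = 194.21 - 4.44q → q_m = 23.6107.
Total external cost = MEC × q_m = 17.53 × 23.6107 = 413.8956.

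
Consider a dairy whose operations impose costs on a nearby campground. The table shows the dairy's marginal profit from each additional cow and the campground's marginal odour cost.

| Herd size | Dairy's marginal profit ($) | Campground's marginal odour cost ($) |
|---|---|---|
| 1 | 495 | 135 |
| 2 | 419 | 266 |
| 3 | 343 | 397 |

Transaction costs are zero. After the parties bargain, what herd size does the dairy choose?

Bargaining reaches the level where marginal profit last exceeds marginal odour cost.
That holds through level 2 (419 ≥ 266) but not at 3 (343 < 397).

2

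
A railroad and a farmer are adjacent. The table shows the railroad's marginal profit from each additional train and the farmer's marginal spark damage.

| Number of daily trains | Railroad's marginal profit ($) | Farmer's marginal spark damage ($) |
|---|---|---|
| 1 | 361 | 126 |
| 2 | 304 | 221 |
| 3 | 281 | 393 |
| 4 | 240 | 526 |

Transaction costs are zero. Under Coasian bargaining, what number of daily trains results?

2

Bargaining reaches the level where marginal profit last exceeds marginal spark damage.
That holds through level 2 (304 ≥ 221) but not at 3 (281 < 393).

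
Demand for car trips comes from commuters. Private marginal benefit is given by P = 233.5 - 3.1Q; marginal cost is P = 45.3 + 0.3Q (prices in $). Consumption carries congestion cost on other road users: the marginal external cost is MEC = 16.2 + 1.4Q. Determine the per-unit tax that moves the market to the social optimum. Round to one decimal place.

Social marginal benefit = demand − MEC = 217.3 - 4.5Q.
Set SMB = MC: 217.3 - 4.5Q = 45.3 + 0.3Q → Q* = 35.8333.
The Pigouvian tax equals MEC at Q*: 16.2 + 1.4×35.8333 = 66.3666.

tax = $66.4 per unit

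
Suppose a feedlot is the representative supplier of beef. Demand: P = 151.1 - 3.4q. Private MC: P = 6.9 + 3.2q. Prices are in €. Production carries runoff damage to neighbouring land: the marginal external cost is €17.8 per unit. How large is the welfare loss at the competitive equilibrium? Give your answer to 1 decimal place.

Market equilibrium (private): 6.9 + 3.2q = 151.1 - 3.4q → q_m = 21.8485.
Social marginal cost = private MC + MEC = 24.7 + 3.2q.
Set SMC = demand: 24.7 + 3.2q = 151.1 - 3.4q → q* = 19.1515.
Height of the DWL triangle at q_m is SMC(q_m) − demand(q_m) = MEC(q_m) = 17.8000.
DWL = ½ × 2.6970 × 17.8000 = 24.0033.

DWL = €24.0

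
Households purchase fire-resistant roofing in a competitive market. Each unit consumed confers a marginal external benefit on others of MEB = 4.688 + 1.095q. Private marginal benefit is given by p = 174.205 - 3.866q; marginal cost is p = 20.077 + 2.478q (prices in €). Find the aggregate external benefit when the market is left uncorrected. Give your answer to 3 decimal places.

Market equilibrium (private): 20.077 + 2.478q = 174.205 - 3.866q → q_m = 24.2951.
Total external benefit = ∫₀^{q_m} (4.688 + 1.095q) dq = 4.688×24.2951 + ½×1.095×24.2951² = 437.0583.

€437.058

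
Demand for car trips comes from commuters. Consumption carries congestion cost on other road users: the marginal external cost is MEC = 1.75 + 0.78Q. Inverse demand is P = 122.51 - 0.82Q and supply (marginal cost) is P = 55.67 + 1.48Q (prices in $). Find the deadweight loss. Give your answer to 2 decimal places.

Market equilibrium (private): 55.67 + 1.48Q = 122.51 - 0.82Q → Q_m = 29.0609.
Social marginal benefit = demand − MEC = 120.76 - 1.60Q.
Set SMB = MC: 120.76 - 1.60Q = 55.67 + 1.48Q → Q* = 21.1331.
The welfare-loss triangle has base |Q_m − Q*| and height MEC(Q_m) (the vertical gap between SMB and MC is zero at Q* and MEC at Q_m).
DWL = ½ × 7.9278 × 24.4175 = 96.7885.

DWL = $96.79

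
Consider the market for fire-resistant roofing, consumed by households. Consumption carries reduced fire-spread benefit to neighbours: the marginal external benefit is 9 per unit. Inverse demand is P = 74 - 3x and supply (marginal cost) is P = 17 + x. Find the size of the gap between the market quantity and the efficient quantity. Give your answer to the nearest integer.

2 units

Market equilibrium (private): 17 + x = 74 - 3x → x_m = 14.2500.
Social marginal benefit = demand + MEB = 83 - 3x.
Set SMB = MC: 83 - 3x = 17 + x → x* = 16.5000.
Gap = |14.2500 − 16.5000| = 2.2500.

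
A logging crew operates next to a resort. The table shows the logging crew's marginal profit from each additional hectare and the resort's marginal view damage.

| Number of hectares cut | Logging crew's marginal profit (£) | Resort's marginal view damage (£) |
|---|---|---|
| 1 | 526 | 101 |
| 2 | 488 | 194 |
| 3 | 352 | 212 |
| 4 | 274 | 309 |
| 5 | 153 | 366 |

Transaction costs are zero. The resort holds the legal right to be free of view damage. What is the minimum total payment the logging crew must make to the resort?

£507

Efficient level: marginal profit ≥ marginal view damage through level 3, so k* = 3.
With the resort holding the right, the logging crew must at least compensate total damage at k*: 101 + 194 + 212 = 507.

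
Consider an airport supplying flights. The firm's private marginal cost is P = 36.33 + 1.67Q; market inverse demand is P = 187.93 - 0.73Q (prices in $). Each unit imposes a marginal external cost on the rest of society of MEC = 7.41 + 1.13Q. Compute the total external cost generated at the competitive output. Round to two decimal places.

$2722.43

Market equilibrium (private): 36.33 + 1.67Q = 187.93 - 0.73Q → Q_m = 63.1667.
Total external cost = ∫₀^{Q_m} (7.41 + 1.13Q) dQ = 7.41×63.1667 + ½×1.13×63.1667² = 2722.4333.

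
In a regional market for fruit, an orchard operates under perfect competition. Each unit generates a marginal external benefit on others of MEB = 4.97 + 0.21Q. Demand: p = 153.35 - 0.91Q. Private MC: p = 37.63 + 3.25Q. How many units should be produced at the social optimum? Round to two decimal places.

Social marginal cost = private MC − MEB = 32.66 + 3.04Q.
Set SMC = demand: 32.66 + 3.04Q = 153.35 - 0.91Q → Q* = 30.5544.

Q* = 30.55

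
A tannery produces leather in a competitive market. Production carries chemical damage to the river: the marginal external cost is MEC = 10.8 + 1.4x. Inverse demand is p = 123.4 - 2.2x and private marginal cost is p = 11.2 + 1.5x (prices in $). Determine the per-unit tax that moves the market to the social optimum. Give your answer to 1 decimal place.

Social marginal cost = private MC + MEC = 22.0 + 2.9x.
Set SMC = demand: 22.0 + 2.9x = 123.4 - 2.2x → x* = 19.8824.
The Pigouvian tax equals MEC at x*: 10.8 + 1.4×19.8824 = 38.6354.

tax = $38.6 per unit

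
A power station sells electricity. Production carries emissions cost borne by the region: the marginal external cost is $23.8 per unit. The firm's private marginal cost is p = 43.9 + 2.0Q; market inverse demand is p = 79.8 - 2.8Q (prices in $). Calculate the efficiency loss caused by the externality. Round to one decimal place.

Market equilibrium (private): 43.9 + 2.0Q = 79.8 - 2.8Q → Q_m = 7.4792.
Social marginal cost = private MC + MEC = 67.7 + 2.0Q.
Set SMC = demand: 67.7 + 2.0Q = 79.8 - 2.8Q → Q* = 2.5208.
The welfare-loss triangle has base |Q_m − Q*| and height MEC(Q_m) (the vertical gap between SMC and demand is zero at Q* and MEC at Q_m).
DWL = ½ × 4.9584 × 23.8000 = 59.0050.

DWL = $59.0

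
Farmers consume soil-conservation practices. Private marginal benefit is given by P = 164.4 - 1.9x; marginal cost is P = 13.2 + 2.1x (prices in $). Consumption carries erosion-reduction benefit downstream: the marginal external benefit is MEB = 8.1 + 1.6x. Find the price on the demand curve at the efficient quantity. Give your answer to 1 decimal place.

Social marginal benefit = demand + MEB = 172.5 - 0.3x.
Set SMB = MC: 172.5 - 0.3x = 13.2 + 2.1x → x* = 66.3750.
Consumer price on the demand curve at x*: 164.4 − 1.9×66.3750 = 38.2875.

P = $38.3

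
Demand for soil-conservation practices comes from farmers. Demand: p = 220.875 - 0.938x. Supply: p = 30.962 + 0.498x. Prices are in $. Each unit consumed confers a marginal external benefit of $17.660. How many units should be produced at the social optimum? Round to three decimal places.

Social marginal benefit = demand + MEB = 238.535 - 0.938x.
Set SMB = MC: 238.535 - 0.938x = 30.962 + 0.498x → x* = 144.5494.

x* = 144.549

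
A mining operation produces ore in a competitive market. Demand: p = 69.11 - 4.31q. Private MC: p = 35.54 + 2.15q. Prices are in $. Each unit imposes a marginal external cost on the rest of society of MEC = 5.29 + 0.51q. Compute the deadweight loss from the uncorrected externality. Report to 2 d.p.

DWL = $4.52

Market equilibrium (private): 35.54 + 2.15q = 69.11 - 4.31q → q_m = 5.1966.
Social marginal cost = private MC + MEC = 40.83 + 2.66q.
Set SMC = demand: 40.83 + 2.66q = 69.11 - 4.31q → q* = 4.0574.
The loss is the area between SMC and demand from q* to q_m; with linear curves that's a triangle of height MEC(q_m).
DWL = ½ × 1.1392 × 7.9403 = 4.5228.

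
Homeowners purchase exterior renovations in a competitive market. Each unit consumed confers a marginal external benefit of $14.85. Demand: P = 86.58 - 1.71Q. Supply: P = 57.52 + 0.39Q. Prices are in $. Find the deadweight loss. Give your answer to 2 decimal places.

Market equilibrium (private): 57.52 + 0.39Q = 86.58 - 1.71Q → Q_m = 13.8381.
Social marginal benefit = demand + MEB = 101.43 - 1.71Q.
Set SMB = MC: 101.43 - 1.71Q = 57.52 + 0.39Q → Q* = 20.9095.
Height of the DWL triangle at Q_m is SMB(Q_m) − MC(Q_m) = MEB(Q_m) = 14.8500.
DWL = ½ × 7.0714 × 14.8500 = 52.5051.

DWL = $52.51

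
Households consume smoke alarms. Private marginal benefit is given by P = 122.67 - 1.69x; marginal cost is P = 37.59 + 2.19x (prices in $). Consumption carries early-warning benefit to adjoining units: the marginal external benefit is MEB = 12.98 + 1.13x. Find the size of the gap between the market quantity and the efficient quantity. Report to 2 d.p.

Market equilibrium (private): 37.59 + 2.19x = 122.67 - 1.69x → x_m = 21.9278.
Social marginal benefit = demand + MEB = 135.65 - 0.56x.
Set SMB = MC: 135.65 - 0.56x = 37.59 + 2.19x → x* = 35.6582.
Gap = |21.9278 − 35.6582| = 13.7304.

13.73 units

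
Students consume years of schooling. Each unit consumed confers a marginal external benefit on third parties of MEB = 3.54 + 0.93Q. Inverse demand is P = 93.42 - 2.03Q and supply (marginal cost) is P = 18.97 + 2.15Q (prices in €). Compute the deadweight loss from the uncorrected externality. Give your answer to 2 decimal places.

DWL = €62.18

Market equilibrium (private): 18.97 + 2.15Q = 93.42 - 2.03Q → Q_m = 17.8110.
Social marginal benefit = demand + MEB = 96.96 - 1.10Q.
Set SMB = MC: 96.96 - 1.10Q = 18.97 + 2.15Q → Q* = 23.9969.
Height of the DWL triangle at Q_m is SMB(Q_m) − MC(Q_m) = MEB(Q_m) = 20.1042.
DWL = ½ × 6.1859 × 20.1042 = 62.1813.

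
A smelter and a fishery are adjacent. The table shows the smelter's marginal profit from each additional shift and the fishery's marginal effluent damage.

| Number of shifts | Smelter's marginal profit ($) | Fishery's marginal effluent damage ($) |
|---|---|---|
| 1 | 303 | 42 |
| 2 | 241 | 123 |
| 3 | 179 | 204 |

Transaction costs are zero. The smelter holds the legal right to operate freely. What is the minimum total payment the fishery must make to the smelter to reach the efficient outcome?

$179

Left alone the smelter would choose level 3 (marginal profit stays positive).
Efficient level: k* = 2 (marginal profit ≥ marginal effluent damage through 2).
The fishery must at least cover the smelter's forgone profit from cutting 3→2: 179 = 179.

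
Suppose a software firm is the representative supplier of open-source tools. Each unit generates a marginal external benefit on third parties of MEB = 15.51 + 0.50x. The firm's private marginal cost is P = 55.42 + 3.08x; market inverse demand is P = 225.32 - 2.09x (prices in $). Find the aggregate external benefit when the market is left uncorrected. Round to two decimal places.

$779.69

Market equilibrium (private): 55.42 + 3.08x = 225.32 - 2.09x → x_m = 32.8627.
Total external benefit = ∫₀^{x_m} (15.51 + 0.50x) dx = 15.51×32.8627 + ½×0.50×32.8627² = 779.6897.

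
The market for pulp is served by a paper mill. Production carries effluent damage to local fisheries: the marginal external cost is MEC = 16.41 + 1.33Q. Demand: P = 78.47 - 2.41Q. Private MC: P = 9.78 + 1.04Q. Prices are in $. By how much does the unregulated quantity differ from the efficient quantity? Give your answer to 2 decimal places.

Market equilibrium (private): 9.78 + 1.04Q = 78.47 - 2.41Q → Q_m = 19.9101.
Social marginal cost = private MC + MEC = 26.19 + 2.37Q.
Set SMC = demand: 26.19 + 2.37Q = 78.47 - 2.41Q → Q* = 10.9372.
Gap = |19.9101 − 10.9372| = 8.9729.

8.97 units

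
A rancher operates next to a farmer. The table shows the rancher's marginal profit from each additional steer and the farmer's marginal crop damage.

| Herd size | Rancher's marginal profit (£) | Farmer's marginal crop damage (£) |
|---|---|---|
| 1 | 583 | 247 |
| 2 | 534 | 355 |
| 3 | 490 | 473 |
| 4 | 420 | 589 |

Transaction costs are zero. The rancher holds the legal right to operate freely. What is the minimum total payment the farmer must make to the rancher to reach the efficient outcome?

£420

Left alone the rancher would choose level 4 (marginal profit stays positive).
Efficient level: k* = 3 (marginal profit ≥ marginal crop damage through 3).
The farmer must at least cover the rancher's forgone profit from cutting 4→3: 420 = 420.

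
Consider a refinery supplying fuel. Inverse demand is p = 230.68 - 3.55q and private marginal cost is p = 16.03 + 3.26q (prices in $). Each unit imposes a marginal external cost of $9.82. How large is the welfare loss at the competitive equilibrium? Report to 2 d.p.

Market equilibrium (private): 16.03 + 3.26q = 230.68 - 3.55q → q_m = 31.5198.
Social marginal cost = private MC + MEC = 25.85 + 3.26q.
Set SMC = demand: 25.85 + 3.26q = 230.68 - 3.55q → q* = 30.0778.
The loss is the area between SMC and demand from q* to q_m; with linear curves that's a triangle of height MEC(q_m).
DWL = ½ × 1.4420 × 9.8200 = 7.0802.

DWL = $7.08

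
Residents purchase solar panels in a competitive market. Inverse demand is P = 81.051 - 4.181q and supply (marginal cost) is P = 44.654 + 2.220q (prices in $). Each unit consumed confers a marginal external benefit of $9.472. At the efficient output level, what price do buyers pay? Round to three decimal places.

P = $51.090

Social marginal benefit = demand + MEB = 90.523 - 4.181q.
Set SMB = MC: 90.523 - 4.181q = 44.654 + 2.220q → q* = 7.1659.
Consumer price on the demand curve at q*: 81.051 − 4.181×7.1659 = 51.0904.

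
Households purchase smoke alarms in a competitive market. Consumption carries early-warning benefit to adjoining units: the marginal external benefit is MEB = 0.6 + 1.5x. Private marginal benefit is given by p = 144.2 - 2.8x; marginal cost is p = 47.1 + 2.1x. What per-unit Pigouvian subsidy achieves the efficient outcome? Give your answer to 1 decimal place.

Social marginal benefit = demand + MEB = 144.8 - 1.3x.
Set SMB = MC: 144.8 - 1.3x = 47.1 + 2.1x → x* = 28.7353.
The Pigouvian subsidy equals MEB at x*: 0.6 + 1.5×28.7353 = 43.7030.

subsidy = 43.7 per unit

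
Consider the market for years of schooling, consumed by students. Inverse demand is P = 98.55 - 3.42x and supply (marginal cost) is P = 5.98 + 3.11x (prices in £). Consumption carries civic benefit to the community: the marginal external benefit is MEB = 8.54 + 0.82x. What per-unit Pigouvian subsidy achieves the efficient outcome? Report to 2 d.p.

Social marginal benefit = demand + MEB = 107.09 - 2.60x.
Set SMB = MC: 107.09 - 2.60x = 5.98 + 3.11x → x* = 17.7075.
The Pigouvian subsidy equals MEB at x*: 8.54 + 0.82×17.7075 = 23.0602.

subsidy = £23.06 per unit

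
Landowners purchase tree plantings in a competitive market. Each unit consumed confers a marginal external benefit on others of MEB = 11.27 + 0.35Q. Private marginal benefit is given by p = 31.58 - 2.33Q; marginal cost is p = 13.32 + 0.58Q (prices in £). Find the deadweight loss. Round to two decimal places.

Market equilibrium (private): 13.32 + 0.58Q = 31.58 - 2.33Q → Q_m = 6.2749.
Social marginal benefit = demand + MEB = 42.85 - 1.98Q.
Set SMB = MC: 42.85 - 1.98Q = 13.32 + 0.58Q → Q* = 11.5352.
Between Q* and Q_m the wedge SMB − MC runs linearly from 0 to MEB(Q_m), so the loss is a triangle.
DWL = ½ × 5.2603 × 13.4662 = 35.4181.

DWL = £35.42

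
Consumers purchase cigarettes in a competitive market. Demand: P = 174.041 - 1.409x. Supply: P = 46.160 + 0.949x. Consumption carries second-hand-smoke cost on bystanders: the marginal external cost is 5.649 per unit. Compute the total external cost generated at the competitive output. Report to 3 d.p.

Market equilibrium (private): 46.160 + 0.949x = 174.041 - 1.409x → x_m = 54.2328.
Total external cost = MEC × x_m = 5.649 × 54.2328 = 306.3611.

306.361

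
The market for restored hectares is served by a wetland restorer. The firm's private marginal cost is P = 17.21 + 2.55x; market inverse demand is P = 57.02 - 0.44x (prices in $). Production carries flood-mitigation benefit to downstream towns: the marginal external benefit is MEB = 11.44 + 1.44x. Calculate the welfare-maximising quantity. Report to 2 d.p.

x* = 33.06

Social marginal cost = private MC − MEB = 5.77 + 1.11x.
Set SMC = demand: 5.77 + 1.11x = 57.02 - 0.44x → x* = 33.0645.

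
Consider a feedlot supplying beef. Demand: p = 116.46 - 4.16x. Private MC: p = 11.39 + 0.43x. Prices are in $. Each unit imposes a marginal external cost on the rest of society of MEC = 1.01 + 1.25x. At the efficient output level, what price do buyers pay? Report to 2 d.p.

P = $42.34

Social marginal cost = private MC + MEC = 12.40 + 1.68x.
Set SMC = demand: 12.40 + 1.68x = 116.46 - 4.16x → x* = 17.8185.
Consumer price on the demand curve at x*: 116.46 − 4.16×17.8185 = 42.3350.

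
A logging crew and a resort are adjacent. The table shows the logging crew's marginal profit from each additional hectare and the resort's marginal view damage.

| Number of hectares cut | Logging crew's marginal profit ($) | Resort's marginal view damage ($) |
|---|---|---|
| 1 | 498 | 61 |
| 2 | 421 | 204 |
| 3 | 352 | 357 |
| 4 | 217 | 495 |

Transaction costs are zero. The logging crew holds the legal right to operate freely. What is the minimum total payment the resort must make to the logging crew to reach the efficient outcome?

$569

Left alone the logging crew would choose level 4 (marginal profit stays positive).
Efficient level: k* = 2 (marginal profit ≥ marginal view damage through 2).
The resort must at least cover the logging crew's forgone profit from cutting 4→2: 352 + 217 = 569.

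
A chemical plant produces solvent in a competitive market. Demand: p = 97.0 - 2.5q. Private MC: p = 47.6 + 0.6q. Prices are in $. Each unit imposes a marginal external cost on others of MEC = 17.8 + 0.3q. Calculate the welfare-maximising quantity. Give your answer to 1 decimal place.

Social marginal cost = private MC + MEC = 65.4 + 0.9q.
Set SMC = demand: 65.4 + 0.9q = 97.0 - 2.5q → q* = 9.2941.

q* = 9.3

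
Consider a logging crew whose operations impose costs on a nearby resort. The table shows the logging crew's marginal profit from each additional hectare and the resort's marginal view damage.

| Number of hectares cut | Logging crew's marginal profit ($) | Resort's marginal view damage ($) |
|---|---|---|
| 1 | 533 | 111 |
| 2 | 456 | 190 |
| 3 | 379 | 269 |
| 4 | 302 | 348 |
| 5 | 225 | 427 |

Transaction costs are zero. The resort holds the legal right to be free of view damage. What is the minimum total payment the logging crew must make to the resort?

$570

Efficient level: marginal profit ≥ marginal view damage through level 3, so k* = 3.
With the resort holding the right, the logging crew must at least compensate total damage at k*: 111 + 190 + 269 = 570.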